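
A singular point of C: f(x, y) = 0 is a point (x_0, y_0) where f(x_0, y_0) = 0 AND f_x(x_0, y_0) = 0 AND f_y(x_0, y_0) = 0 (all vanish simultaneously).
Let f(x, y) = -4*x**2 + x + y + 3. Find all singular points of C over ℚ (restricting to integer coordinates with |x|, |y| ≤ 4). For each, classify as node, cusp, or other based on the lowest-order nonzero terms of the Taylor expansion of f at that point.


No singular points in the scanned grid; C is smooth there.

Compute partial derivatives:
  f_x = 1 - 8*x.
  f_y = 1.
f_y = 1 is a nonzero constant, so f_y never vanishes: no point (x, y) can satisfy f = f_x = f_y = 0. In particular no (x, y) ∈ {−4, ..., 4}² is singular; the curve is smooth.


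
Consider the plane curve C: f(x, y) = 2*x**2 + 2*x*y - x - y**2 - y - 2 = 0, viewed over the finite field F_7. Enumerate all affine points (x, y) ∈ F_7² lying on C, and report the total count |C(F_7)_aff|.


Affine F_7-points: {(0, 3), (1, 3), (1, 5), (2, 4), (2, 6), (3, 6), (5, 4), (5, 5)}; count = 8.

For each of the 49 pairs (x, y) ∈ F_7², evaluate f(x, y) mod 7. Record the zeros.
  x = 0: [0↦5, 1↦3, 2↦6, 3↦0, 4↦6, 5↦3, 6↦5]  zeros at y ∈ {3}
  x = 1: [0↦6, 1↦6, 2↦4, 3↦0, 4↦1, 5↦0, 6↦4]  zeros at y ∈ {3, 5}
  x = 2: [0↦4, 1↦6, 2↦6, 3↦4, 4↦0, 5↦1, 6↦0]  zeros at y ∈ {4, 6}
  x = 3: [0↦6, 1↦3, 2↦5, 3↦5, 4↦3, 5↦6, 6↦0]  zeros at y ∈ {6}
  x = 4: [0↦5, 1↦4, 2↦1, 3↦3, 4↦3, 5↦1, 6↦4]  zeros at y ∈ ∅
  x = 5: [0↦1, 1↦2, 2↦1, 3↦5, 4↦0, 5↦0, 6↦5]  zeros at y ∈ {4, 5}
  x = 6: [0↦1, 1↦4, 2↦5, 3↦4, 4↦1, 5↦3, 6↦3]  zeros at y ∈ ∅
Collecting zeros: affine points = {(0, 3), (1, 3), (1, 5), (2, 4), (2, 6), (3, 6), (5, 4), (5, 5)}.
Total count |C(F_7)_aff| = 8.


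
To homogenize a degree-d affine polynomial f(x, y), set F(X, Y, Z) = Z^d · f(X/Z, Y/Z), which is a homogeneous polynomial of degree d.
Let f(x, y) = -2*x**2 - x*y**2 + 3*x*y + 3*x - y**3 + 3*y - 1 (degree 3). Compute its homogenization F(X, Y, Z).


F(X, Y, Z) = -2*X**2*Z - X*Y**2 + 3*X*Y*Z + 3*X*Z**2 - Y**3 + 3*Y*Z**2 - Z**3

deg(f) = 3.
Substitute x = X/Z, y = Y/Z into f, then multiply by Z^3.
  monomial -2·x^2·y^0 ↦ -2·X^2·Y^0·Z^1.
  monomial -1·x^1·y^2 ↦ -1·X^1·Y^2·Z^0.
  monomial 3·x^1·y^1 ↦ 3·X^1·Y^1·Z^1.
  monomial 3·x^1·y^0 ↦ 3·X^1·Y^0·Z^2.
  monomial -1·x^0·y^3 ↦ -1·X^0·Y^3·Z^0.
  monomial 3·x^0·y^1 ↦ 3·X^0·Y^1·Z^2.
  monomial -1·x^0·y^0 ↦ -1·X^0·Y^0·Z^3.
Collecting: F(X, Y, Z) = -2*X**2*Z - X*Y**2 + 3*X*Y*Z + 3*X*Z**2 - Y**3 + 3*Y*Z**2 - Z**3.


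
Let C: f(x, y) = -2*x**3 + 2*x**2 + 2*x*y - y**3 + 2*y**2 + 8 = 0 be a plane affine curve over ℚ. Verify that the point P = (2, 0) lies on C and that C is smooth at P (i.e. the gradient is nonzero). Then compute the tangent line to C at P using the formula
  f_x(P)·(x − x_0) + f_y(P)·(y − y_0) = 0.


Tangent line at P: -16*x + 4*y + 32 = 0.

Step 1: f(2, 0) = 0, so P lies on C.
Step 2: partial derivatives
  f_x(x, y) = -6*x**2 + 4*x + 2*y, f_y(x, y) = 2*x - 3*y**2 + 4*y.
  f_x(P) = -16, f_y(P) = 4 (gradient nonzero, so P is smooth).
Step 3: tangent line at P: -16·(x − 2) + 4·(y − 0) = 0.
Expanding: -16*x + 4*y + 32 = 0.


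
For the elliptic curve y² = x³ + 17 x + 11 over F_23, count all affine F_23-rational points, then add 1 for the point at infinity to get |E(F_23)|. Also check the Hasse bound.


Affine points = {(1, 11), (1, 12), (7, 6), (7, 17), (10, 10), (10, 13), (14, 7), (14, 16), (16, 3), (16, 20), (18, 10), (18, 13), (20, 5), (20, 18), (22, 4), (22, 19)}; affine count = 16; |E(F_23)| = 17.

Discriminant check: Δ ∝ 4a³ + 27b² = 4·17³ + 27·11² = 4·4913 + 27·121 ≡ 11 (mod 23). Nonzero ⇒ E is nonsingular.
For each x ∈ F_23, compute rhs = x³ + 17·x + 11 mod 23, then count y ∈ F_23 with y² ≡ rhs.
  x = 0: rhs = 11, matching y values: none (0 points).
  x = 1: rhs = 6, matching y values: 11, 12 (2 points).
  x = 2: rhs = 7, matching y values: none (0 points).
  x = 3: rhs = 20, matching y values: none (0 points).
  x = 4: rhs = 5, matching y values: none (0 points).
  x = 5: rhs = 14, matching y values: none (0 points).
  x = 6: rhs = 7, matching y values: none (0 points).
  x = 7: rhs = 13, matching y values: 6, 17 (2 points).
  x = 8: rhs = 15, matching y values: none (0 points).
  x = 9: rhs = 19, matching y values: none (0 points).
  x = 10: rhs = 8, matching y values: 10, 13 (2 points).
  x = 11: rhs = 11, matching y values: none (0 points).
  x = 12: rhs = 11, matching y values: none (0 points).
  x = 13: rhs = 14, matching y values: none (0 points).
  x = 14: rhs = 3, matching y values: 7, 16 (2 points).
  x = 15: rhs = 7, matching y values: none (0 points).
  x = 16: rhs = 9, matching y values: 3, 20 (2 points).
  x = 17: rhs = 15, matching y values: none (0 points).
  x = 18: rhs = 8, matching y values: 10, 13 (2 points).
  x = 19: rhs = 17, matching y values: none (0 points).
  x = 20: rhs = 2, matching y values: 5, 18 (2 points).
  x = 21: rhs = 15, matching y values: none (0 points).
  x = 22: rhs = 16, matching y values: 4, 19 (2 points).
Total affine count: 16.
Full point count |E(F_23)| = 16 + 1 = 17.
Hasse bound: |17 − (23+1)| = |-7| = 7 ≤ 2√23 ≈ 9.5917 ✓.


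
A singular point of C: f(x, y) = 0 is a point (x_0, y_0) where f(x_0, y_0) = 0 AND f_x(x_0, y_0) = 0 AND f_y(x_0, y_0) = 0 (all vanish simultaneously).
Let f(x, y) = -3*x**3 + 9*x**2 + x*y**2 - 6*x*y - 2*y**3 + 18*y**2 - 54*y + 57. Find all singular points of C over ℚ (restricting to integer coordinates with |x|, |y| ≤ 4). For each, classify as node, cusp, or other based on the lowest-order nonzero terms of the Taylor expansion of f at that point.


Singular points: {(1, 3)}; classification: cusp.

Compute partial derivatives:
  f_x = -9*x**2 + 18*x + y**2 - 6*y.
  f_y = 2*x*y - 6*x - 6*y**2 + 36*y - 54.
Scan x_0 ∈ {−4, ..., 4}. For each x_0, f_y(x_0, y) is a polynomial in y; find its integer roots y ∈ {−4, ..., 4}, then test f_x and f at those candidates.
  x = -4: f_y(-4, y) = -6*y**2 + 28*y - 30; vanishes at y ∈ {3}. (-4, 3): f_x = -225 ≠ 0.
  x = -3: f_y(-3, y) = -6*y**2 + 30*y - 36; vanishes at y ∈ {2, 3}. (-3, 2): f_x = -143 ≠ 0; (-3, 3): f_x = -144 ≠ 0.
  x = -2: f_y(-2, y) = -6*y**2 + 32*y - 42; vanishes at y ∈ {3}. (-2, 3): f_x = -81 ≠ 0.
  x = -1: f_y(-1, y) = -6*y**2 + 34*y - 48; vanishes at y ∈ {3}. (-1, 3): f_x = -36 ≠ 0.
  x = 0: f_y(0, y) = -6*y**2 + 36*y - 54; vanishes at y ∈ {3}. (0, 3): f_x = -9 ≠ 0.
  x = 1: f_y(1, y) = -6*y**2 + 38*y - 60; vanishes at y ∈ {3}. (1, 3): f_x = 0, f = 0 — SINGULAR.
  x = 2: f_y(2, y) = -6*y**2 + 40*y - 66; vanishes at y ∈ {3}. (2, 3): f_x = -9 ≠ 0.
  x = 3: f_y(3, y) = -6*y**2 + 42*y - 72; vanishes at y ∈ {3, 4}. (3, 3): f_x = -36 ≠ 0; (3, 4): f_x = -35 ≠ 0.
  x = 4: f_y(4, y) = -6*y**2 + 44*y - 78; vanishes at y ∈ {3}. (4, 3): f_x = -81 ≠ 0.
Only singular point on the grid: (1, 3).
Classify: substitute x = 1 + u, y = 3 + v and expand: f = -3*u**3 + u*v**2 - 2*v**3 + v**2.
No constant or linear terms (consistent with a singular point). Quadratic part: v**2. Cubic part: -3*u**3 + u*v**2 - 2*v**3.
The quadratic part v**2 is a perfect square, so there is a single (double) tangent line v = 0, i.e. y = 3. Restricting the cubic part to that line (v = 0) leaves -3*u**3 ≠ 0, so f is not divisible by v and the branch is v² ≈ 3*u**3 to lowest order — this is a cusp.
Classification: cusp.


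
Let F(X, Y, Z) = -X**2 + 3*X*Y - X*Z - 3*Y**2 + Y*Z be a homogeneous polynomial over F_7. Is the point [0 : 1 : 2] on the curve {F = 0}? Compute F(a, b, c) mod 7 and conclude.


F(0,1,2) ≡ 6 (mod 7); P is NOT on the curve.

Evaluate F(0, 1, 2) term-by-term (mod 7).
  -X**2 ↦ -1·0·1·1 = 0
  3*X*Y ↦ 3·0·1·1 = 0
  -X*Z ↦ -1·0·1·2 = 0
  -3*Y**2 ↦ -3·1·1·1 = -3
  Y*Z ↦ 1·1·1·2 = 2
Sum: F(0, 1, 2) = (0) + (0) + (0) + (-3) + (2) = -1.
Reducing mod 7: -1 ≡ 6 (mod 7).
Since F(a, b, c) ≡ 6 ≠ 0 (mod 7), P does NOT lie on the curve.


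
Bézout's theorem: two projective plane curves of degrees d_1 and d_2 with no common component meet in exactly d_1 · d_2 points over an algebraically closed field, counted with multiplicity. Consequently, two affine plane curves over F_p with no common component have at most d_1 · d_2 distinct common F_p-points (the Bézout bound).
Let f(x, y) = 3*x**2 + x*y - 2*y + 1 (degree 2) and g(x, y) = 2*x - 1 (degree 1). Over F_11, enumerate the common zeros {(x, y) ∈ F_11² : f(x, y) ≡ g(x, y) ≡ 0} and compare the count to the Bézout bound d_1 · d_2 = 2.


Common zeros: {(6, 3)}; count = 1; Bézout bound = 2.

deg(f) = 2, deg(g) = 1, so Bézout bound = 2.
Scan x ∈ F_11. For each x, list the y ∈ F_11 with f(x, y) ≡ 0 and those with g(x, y) ≡ 0 (mod 11); the common zeros in that column are the intersection.
  x = 0: f ≡ 0 at y ∈ {6}; g ≡ 0 at y ∈ ∅; common: ∅.
  x = 1: f ≡ 0 at y ∈ {4}; g ≡ 0 at y ∈ ∅; common: ∅.
  x = 2: f ≡ 0 at y ∈ ∅; g ≡ 0 at y ∈ ∅; common: ∅.
  x = 3: f ≡ 0 at y ∈ {5}; g ≡ 0 at y ∈ ∅; common: ∅.
  x = 4: f ≡ 0 at y ∈ {3}; g ≡ 0 at y ∈ ∅; common: ∅.
  x = 5: f ≡ 0 at y ∈ {4}; g ≡ 0 at y ∈ ∅; common: ∅.
  x = 6: f ≡ 0 at y ∈ {3}; g ≡ 0 at y ∈ {0, 1, 2, 3, 4, 5, 6, 7, 8, 9, 10}; common: {3}.
  x = 7: f ≡ 0 at y ∈ {10}; g ≡ 0 at y ∈ ∅; common: ∅.
  x = 8: f ≡ 0 at y ∈ {10}; g ≡ 0 at y ∈ ∅; common: ∅.
  x = 9: f ≡ 0 at y ∈ {6}; g ≡ 0 at y ∈ ∅; common: ∅.
  x = 10: f ≡ 0 at y ∈ {5}; g ≡ 0 at y ∈ ∅; common: ∅.
Collecting: common zeros = {(6, 3)}, so the count is 1.
Comparison with the Bézout bound: 1 ≤ 2 = deg(f)·deg(g), as expected for curves with no common component (the affine F_11-count falls short of the bound because intersections may lie at infinity, over extension fields, or carry multiplicity).


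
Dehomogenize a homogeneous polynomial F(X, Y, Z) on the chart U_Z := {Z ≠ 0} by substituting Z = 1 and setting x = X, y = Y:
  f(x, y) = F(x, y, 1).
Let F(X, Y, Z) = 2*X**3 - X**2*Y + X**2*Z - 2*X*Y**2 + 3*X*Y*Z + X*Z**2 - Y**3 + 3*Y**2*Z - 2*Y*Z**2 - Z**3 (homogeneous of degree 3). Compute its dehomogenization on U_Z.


f(x, y) = 2*x**3 - x**2*y + x**2 - 2*x*y**2 + 3*x*y + x - y**3 + 3*y**2 - 2*y - 1

On U_Z we set Z = 1. Each monomial c·X^i·Y^j·Z^k in F becomes c·x^i·y^j·1^k = c·x^i·y^j.
Substituting Z = 1: F(X, Y, 1) = 2*x**3 - x**2*y + x**2 - 2*x*y**2 + 3*x*y + x - y**3 + 3*y**2 - 2*y - 1.
Note: deg(f) ≤ deg(F) = 3; strict inequality happens when F is divisible by Z (lost terms).


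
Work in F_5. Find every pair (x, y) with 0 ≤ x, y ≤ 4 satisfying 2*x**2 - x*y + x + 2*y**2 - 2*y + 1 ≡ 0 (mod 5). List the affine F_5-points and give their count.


Affine F_5-points: {(0, 2), (0, 4), (3, 2), (3, 3), (4, 4)}; count = 5.

For each of the 25 pairs (x, y) ∈ F_5², evaluate f(x, y) mod 5. Record the zeros.
  x = 0: [0↦1, 1↦1, 2↦0, 3↦3, 4↦0]  zeros at y ∈ {2, 4}
  x = 1: [0↦4, 1↦3, 2↦1, 3↦3, 4↦4]  zeros at y ∈ ∅
  x = 2: [0↦1, 1↦4, 2↦1, 3↦2, 4↦2]  zeros at y ∈ ∅
  x = 3: [0↦2, 1↦4, 2↦0, 3↦0, 4↦4]  zeros at y ∈ {2, 3}
  x = 4: [0↦2, 1↦3, 2↦3, 3↦2, 4↦0]  zeros at y ∈ {4}
Collecting zeros: affine points = {(0, 2), (0, 4), (3, 2), (3, 3), (4, 4)}.
Total count |C(F_5)_aff| = 5.


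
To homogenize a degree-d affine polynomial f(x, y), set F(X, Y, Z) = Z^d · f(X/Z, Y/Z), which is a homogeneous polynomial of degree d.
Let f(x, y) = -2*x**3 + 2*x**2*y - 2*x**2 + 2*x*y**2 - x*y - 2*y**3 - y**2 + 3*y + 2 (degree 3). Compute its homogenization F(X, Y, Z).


F(X, Y, Z) = -2*X**3 + 2*X**2*Y - 2*X**2*Z + 2*X*Y**2 - X*Y*Z - 2*Y**3 - Y**2*Z + 3*Y*Z**2 + 2*Z**3

deg(f) = 3.
Substitute x = X/Z, y = Y/Z into f, then multiply by Z^3.
  monomial -2·x^3·y^0 ↦ -2·X^3·Y^0·Z^0.
  monomial 2·x^2·y^1 ↦ 2·X^2·Y^1·Z^0.
  monomial -2·x^2·y^0 ↦ -2·X^2·Y^0·Z^1.
  monomial 2·x^1·y^2 ↦ 2·X^1·Y^2·Z^0.
  monomial -1·x^1·y^1 ↦ -1·X^1·Y^1·Z^1.
  monomial -2·x^0·y^3 ↦ -2·X^0·Y^3·Z^0.
  monomial -1·x^0·y^2 ↦ -1·X^0·Y^2·Z^1.
  monomial 3·x^0·y^1 ↦ 3·X^0·Y^1·Z^2.
  monomial 2·x^0·y^0 ↦ 2·X^0·Y^0·Z^3.
Collecting: F(X, Y, Z) = -2*X**3 + 2*X**2*Y - 2*X**2*Z + 2*X*Y**2 - X*Y*Z - 2*Y**3 - Y**2*Z + 3*Y*Z**2 + 2*Z**3.


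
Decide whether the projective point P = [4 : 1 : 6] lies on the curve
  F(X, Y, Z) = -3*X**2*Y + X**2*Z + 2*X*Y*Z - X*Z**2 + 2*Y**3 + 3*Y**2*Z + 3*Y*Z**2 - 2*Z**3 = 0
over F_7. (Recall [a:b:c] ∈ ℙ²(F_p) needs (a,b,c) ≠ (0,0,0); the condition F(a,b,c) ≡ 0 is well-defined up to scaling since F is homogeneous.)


F(4,1,6) ≡ 5 (mod 7); P is NOT on the curve.

Evaluate F(4, 1, 6) term-by-term (mod 7).
  -3*X**2*Y ↦ -3·16·1·1 = -48
  X**2*Z ↦ 1·16·1·6 = 96
  2*X*Y*Z ↦ 2·4·1·6 = 48
  -X*Z**2 ↦ -1·4·1·36 = -144
  2*Y**3 ↦ 2·1·1·1 = 2
  3*Y**2*Z ↦ 3·1·1·6 = 18
  3*Y*Z**2 ↦ 3·1·1·36 = 108
  -2*Z**3 ↦ -2·1·1·216 = -432
Sum: F(4, 1, 6) = (-48) + (96) + (48) + (-144) + (2) + (18) + (108) + (-432) = -352.
Reducing mod 7: -352 ≡ 5 (mod 7).
Since F(a, b, c) ≡ 5 ≠ 0 (mod 7), P does NOT lie on the curve.


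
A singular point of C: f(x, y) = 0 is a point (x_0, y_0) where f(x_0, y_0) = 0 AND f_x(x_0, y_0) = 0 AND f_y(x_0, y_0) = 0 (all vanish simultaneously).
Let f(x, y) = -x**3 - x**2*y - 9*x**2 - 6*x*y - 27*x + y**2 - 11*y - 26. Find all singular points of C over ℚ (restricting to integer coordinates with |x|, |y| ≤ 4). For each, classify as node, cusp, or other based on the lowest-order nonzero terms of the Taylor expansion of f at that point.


Singular points: {(-3, 1)}; classification: node.

Compute partial derivatives:
  f_x = -3*x**2 - 2*x*y - 18*x - 6*y - 27.
  f_y = -x**2 - 6*x + 2*y - 11.
Scan x_0 ∈ {−4, ..., 4}. For each x_0, f_y(x_0, y) is a polynomial in y; find its integer roots y ∈ {−4, ..., 4}, then test f_x and f at those candidates.
  x = -4: f_y(-4, y) = 2*y - 3; no integer root y with |y| ≤ 4.
  x = -3: f_y(-3, y) = 2*y - 2; vanishes at y ∈ {1}. (-3, 1): f_x = 0, f = 0 — SINGULAR.
  x = -2: f_y(-2, y) = 2*y - 3; no integer root y with |y| ≤ 4.
  x = -1: f_y(-1, y) = 2*y - 6; vanishes at y ∈ {3}. (-1, 3): f_x = -24 ≠ 0.
  x = 0: f_y(0, y) = 2*y - 11; no integer root y with |y| ≤ 4.
  x = 1: f_y(1, y) = 2*y - 18; no integer root y with |y| ≤ 4.
  x = 2: f_y(2, y) = 2*y - 27; no integer root y with |y| ≤ 4.
  x = 3: f_y(3, y) = 2*y - 38; no integer root y with |y| ≤ 4.
  x = 4: f_y(4, y) = 2*y - 51; no integer root y with |y| ≤ 4.
Only singular point on the grid: (-3, 1).
Classify: substitute x = -3 + u, y = 1 + v and expand: f = -u**3 - u**2*v - u**2 + v**2.
No constant or linear terms (consistent with a singular point). Quadratic part: -u**2 + v**2. Cubic part: -u**3 - u**2*v.
The quadratic part v**2 - u**2 = (v − u)(v + u) splits into two distinct linear factors, so there are two distinct tangent lines y − 1 = ±(x − -3) — this is a node (ordinary double point).
Classification: node.


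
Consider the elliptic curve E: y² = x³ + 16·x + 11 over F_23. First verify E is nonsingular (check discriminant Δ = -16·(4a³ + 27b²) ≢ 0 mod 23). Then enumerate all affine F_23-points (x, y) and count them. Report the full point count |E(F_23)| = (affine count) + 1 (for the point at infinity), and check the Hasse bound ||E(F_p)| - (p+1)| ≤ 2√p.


Affine points = {(4, 1), (4, 22), (5, 3), (5, 20), (6, 1), (6, 22), (7, 11), (7, 12), (11, 0), (13, 1), (13, 22), (14, 9), (14, 14), (16, 4), (16, 19), (18, 6), (18, 17)}; affine count = 17; |E(F_23)| = 18.

Discriminant check: Δ ∝ 4a³ + 27b² = 4·16³ + 27·11² = 4·4096 + 27·121 ≡ 9 (mod 23). Nonzero ⇒ E is nonsingular.
For each x ∈ F_23, compute rhs = x³ + 16·x + 11 mod 23, then count y ∈ F_23 with y² ≡ rhs.
  x = 0: rhs = 11, matching y values: none (0 points).
  x = 1: rhs = 5, matching y values: none (0 points).
  x = 2: rhs = 5, matching y values: none (0 points).
  x = 3: rhs = 17, matching y values: none (0 points).
  x = 4: rhs = 1, matching y values: 1, 22 (2 points).
  x = 5: rhs = 9, matching y values: 3, 20 (2 points).
  x = 6: rhs = 1, matching y values: 1, 22 (2 points).
  x = 7: rhs = 6, matching y values: 11, 12 (2 points).
  x = 8: rhs = 7, matching y values: none (0 points).
  x = 9: rhs = 10, matching y values: none (0 points).
  x = 10: rhs = 21, matching y values: none (0 points).
  x = 11: rhs = 0, matching y values: 0 (1 points).
  x = 12: rhs = 22, matching y values: none (0 points).
  x = 13: rhs = 1, matching y values: 1, 22 (2 points).
  x = 14: rhs = 12, matching y values: 9, 14 (2 points).
  x = 15: rhs = 15, matching y values: none (0 points).
  x = 16: rhs = 16, matching y values: 4, 19 (2 points).
  x = 17: rhs = 21, matching y values: none (0 points).
  x = 18: rhs = 13, matching y values: 6, 17 (2 points).
  x = 19: rhs = 21, matching y values: none (0 points).
  x = 20: rhs = 5, matching y values: none (0 points).
  x = 21: rhs = 17, matching y values: none (0 points).
  x = 22: rhs = 17, matching y values: none (0 points).
Total affine count: 17.
Full point count |E(F_23)| = 17 + 1 = 18.
Hasse bound: |18 − (23+1)| = |-6| = 6 ≤ 2√23 ≈ 9.5917 ✓.


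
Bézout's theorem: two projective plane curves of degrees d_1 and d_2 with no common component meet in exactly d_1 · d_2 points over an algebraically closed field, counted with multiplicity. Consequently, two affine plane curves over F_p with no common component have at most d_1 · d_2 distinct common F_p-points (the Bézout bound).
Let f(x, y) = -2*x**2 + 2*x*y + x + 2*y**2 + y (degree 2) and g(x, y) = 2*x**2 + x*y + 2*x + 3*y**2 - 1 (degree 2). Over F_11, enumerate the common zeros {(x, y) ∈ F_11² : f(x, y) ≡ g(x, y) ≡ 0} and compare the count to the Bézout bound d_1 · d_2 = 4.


Common zeros: {(9, 6)}; count = 1; Bézout bound = 4.

deg(f) = 2, deg(g) = 2, so Bézout bound = 4.
Scan x ∈ F_11. For each x, list the y ∈ F_11 with f(x, y) ≡ 0 and those with g(x, y) ≡ 0 (mod 11); the common zeros in that column are the intersection.
  x = 0: f ≡ 0 at y ∈ {0, 5}; g ≡ 0 at y ∈ {2, 9}; common: ∅.
  x = 1: f ≡ 0 at y ∈ ∅; g ≡ 0 at y ∈ {3, 4}; common: ∅.
  x = 2: f ≡ 0 at y ∈ ∅; g ≡ 0 at y ∈ {0, 3}; common: ∅.
  x = 3: f ≡ 0 at y ∈ {6, 7}; g ≡ 0 at y ∈ ∅; common: ∅.
  x = 4: f ≡ 0 at y ∈ ∅; g ≡ 0 at y ∈ ∅; common: ∅.
  x = 5: f ≡ 0 at y ∈ ∅; g ≡ 0 at y ∈ ∅; common: ∅.
  x = 6: f ≡ 0 at y ∈ {0, 10}; g ≡ 0 at y ∈ ∅; common: ∅.
  x = 7: f ≡ 0 at y ∈ ∅; g ≡ 0 at y ∈ {1, 4}; common: ∅.
  x = 8: f ≡ 0 at y ∈ ∅; g ≡ 0 at y ∈ {0, 1}; common: ∅.
  x = 9: f ≡ 0 at y ∈ {1, 6}; g ≡ 0 at y ∈ {2, 6}; common: {6}.
  x = 10: f ≡ 0 at y ∈ {7, 10}; g ≡ 0 at y ∈ ∅; common: ∅.
Collecting: common zeros = {(9, 6)}, so the count is 1.
Comparison with the Bézout bound: 1 ≤ 4 = deg(f)·deg(g), as expected for curves with no common component (the affine F_11-count falls short of the bound because intersections may lie at infinity, over extension fields, or carry multiplicity).


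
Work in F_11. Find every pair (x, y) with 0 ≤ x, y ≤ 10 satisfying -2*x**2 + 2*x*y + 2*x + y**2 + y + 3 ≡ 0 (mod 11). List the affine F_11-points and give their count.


Affine F_11-points: {(0, 5), (4, 1), (5, 2), (5, 9), (6, 4), (6, 5), (9, 1), (9, 2), (10, 4), (10, 8)}; count = 10.

For each of the 121 pairs (x, y) ∈ F_11², evaluate f(x, y) mod 11. Record the zeros.
  x = 0: [0↦3, 1↦5, 2↦9, 3↦4, 4↦1, 5↦0, 6↦1, 7↦4, 8↦9, 9↦5, 10↦3]  zeros at y ∈ {5}
  x = 1: [0↦3, 1↦7, 2↦2, 3↦10, 4↦9, 5↦10, 6↦2, 7↦7, 8↦3, 9↦1, 10↦1]  zeros at y ∈ ∅
  x = 2: [0↦10, 1↦5, 2↦2, 3↦1, 4↦2, 5↦5, 6↦10, 7↦6, 8↦4, 9↦4, 10↦6]  zeros at y ∈ ∅
  x = 3: [0↦2, 1↦10, 2↦9, 3↦10, 4↦2, 5↦7, 6↦3, 7↦1, 8↦1, 9↦3, 10↦7]  zeros at y ∈ ∅
  x = 4: [0↦1, 1↦0, 2↦1, 3↦4, 4↦9, 5↦5, 6↦3, 7↦3, 8↦5, 9↦9, 10↦4]  zeros at y ∈ {1}
  x = 5: [0↦7, 1↦8, 2↦0, 3↦5, 4↦1, 5↦10, 6↦10, 7↦1, 8↦5, 9↦0, 10↦8]  zeros at y ∈ {2, 9}
  x = 6: [0↦9, 1↦1, 2↦6, 3↦2, 4↦0, 5↦0, 6↦2, 7↦6, 8↦1, 9↦9, 10↦8]  zeros at y ∈ {4, 5}
  x = 7: [0↦7, 1↦1, 2↦8, 3↦6, 4↦6, 5↦8, 6↦1, 7↦7, 8↦4, 9↦3, 10↦4]  zeros at y ∈ ∅
  x = 8: [0↦1, 1↦8, 2↦6, 3↦6, 4↦8, 5↦1, 6↦7, 7↦4, 8↦3, 9↦4, 10↦7]  zeros at y ∈ ∅
  x = 9: [0↦2, 1↦0, 2↦0, 3↦2, 4↦6, 5↦1, 6↦9, 7↦8, 8↦9, 9↦1, 10↦6]  zeros at y ∈ {1, 2}
  x = 10: [0↦10, 1↦10, 2↦1, 3↦5, 4↦0, 5↦8, 6↦7, 7↦8, 8↦0, 9↦5, 10↦1]  zeros at y ∈ {4, 8}
Collecting zeros: affine points = {(0, 5), (4, 1), (5, 2), (5, 9), (6, 4), (6, 5), (9, 1), (9, 2), (10, 4), (10, 8)}.
Total count |C(F_11)_aff| = 10.


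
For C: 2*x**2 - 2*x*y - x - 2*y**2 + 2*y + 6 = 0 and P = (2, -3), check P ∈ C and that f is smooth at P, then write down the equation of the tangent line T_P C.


Tangent line at P: 13*x + 10*y + 4 = 0.

Step 1: f(2, -3) = 0, so P lies on C.
Step 2: partial derivatives
  f_x(x, y) = 4*x - 2*y - 1, f_y(x, y) = -2*x - 4*y + 2.
  f_x(P) = 13, f_y(P) = 10 (gradient nonzero, so P is smooth).
Step 3: tangent line at P: 13·(x − 2) + 10·(y − -3) = 0.
Expanding: 13*x + 10*y + 4 = 0.


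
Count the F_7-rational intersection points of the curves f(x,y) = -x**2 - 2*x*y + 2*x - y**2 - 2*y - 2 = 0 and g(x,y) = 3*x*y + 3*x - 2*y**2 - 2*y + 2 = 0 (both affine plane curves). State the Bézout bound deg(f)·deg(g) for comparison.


Common zeros: ∅; count = 0; Bézout bound = 4.

deg(f) = 2, deg(g) = 2, so Bézout bound = 4.
Scan x ∈ F_7. For each x, list the y ∈ F_7 with f(x, y) ≡ 0 and those with g(x, y) ≡ 0 (mod 7); the common zeros in that column are the intersection.
  x = 0: f ≡ 0 at y ∈ ∅; g ≡ 0 at y ∈ ∅; common: ∅.
  x = 1: f ≡ 0 at y ∈ ∅; g ≡ 0 at y ∈ ∅; common: ∅.
  x = 2: f ≡ 0 at y ∈ {4}; g ≡ 0 at y ∈ ∅; common: ∅.
  x = 3: f ≡ 0 at y ∈ {1, 5}; g ≡ 0 at y ∈ {3, 4}; common: ∅.
  x = 4: f ≡ 0 at y ∈ {1, 3}; g ≡ 0 at y ∈ {0, 5}; common: ∅.
  x = 5: f ≡ 0 at y ∈ ∅; g ≡ 0 at y ∈ {1, 2}; common: ∅.
  x = 6: f ≡ 0 at y ∈ {3, 4}; g ≡ 0 at y ∈ ∅; common: ∅.
Collecting: common zeros = ∅, so the count is 0.
Comparison with the Bézout bound: 0 ≤ 4 = deg(f)·deg(g), as expected for curves with no common component (the affine F_7-count falls short of the bound because intersections may lie at infinity, over extension fields, or carry multiplicity).


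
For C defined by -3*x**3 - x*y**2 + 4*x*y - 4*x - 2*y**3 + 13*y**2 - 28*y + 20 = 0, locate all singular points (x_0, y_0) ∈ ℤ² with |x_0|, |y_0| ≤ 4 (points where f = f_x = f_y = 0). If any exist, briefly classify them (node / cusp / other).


Singular points: {(0, 2)}; classification: cusp.

Compute partial derivatives:
  f_x = -9*x**2 - y**2 + 4*y - 4.
  f_y = -2*x*y + 4*x - 6*y**2 + 26*y - 28.
Scan x_0 ∈ {−4, ..., 4}. For each x_0, f_y(x_0, y) is a polynomial in y; find its integer roots y ∈ {−4, ..., 4}, then test f_x and f at those candidates.
  x = -4: f_y(-4, y) = -6*y**2 + 34*y - 44; vanishes at y ∈ {2}. (-4, 2): f_x = -144 ≠ 0.
  x = -3: f_y(-3, y) = -6*y**2 + 32*y - 40; vanishes at y ∈ {2}. (-3, 2): f_x = -81 ≠ 0.
  x = -2: f_y(-2, y) = -6*y**2 + 30*y - 36; vanishes at y ∈ {2, 3}. (-2, 2): f_x = -36 ≠ 0; (-2, 3): f_x = -37 ≠ 0.
  x = -1: f_y(-1, y) = -6*y**2 + 28*y - 32; vanishes at y ∈ {2}. (-1, 2): f_x = -9 ≠ 0.
  x = 0: f_y(0, y) = -6*y**2 + 26*y - 28; vanishes at y ∈ {2}. (0, 2): f_x = 0, f = 0 — SINGULAR.
  x = 1: f_y(1, y) = -6*y**2 + 24*y - 24; vanishes at y ∈ {2}. (1, 2): f_x = -9 ≠ 0.
  x = 2: f_y(2, y) = -6*y**2 + 22*y - 20; vanishes at y ∈ {2}. (2, 2): f_x = -36 ≠ 0.
  x = 3: f_y(3, y) = -6*y**2 + 20*y - 16; vanishes at y ∈ {2}. (3, 2): f_x = -81 ≠ 0.
  x = 4: f_y(4, y) = -6*y**2 + 18*y - 12; vanishes at y ∈ {1, 2}. (4, 1): f_x = -145 ≠ 0; (4, 2): f_x = -144 ≠ 0.
Only singular point on the grid: (0, 2).
Classify: substitute x = 0 + u, y = 2 + v and expand: f = -3*u**3 - u*v**2 - 2*v**3 + v**2.
No constant or linear terms (consistent with a singular point). Quadratic part: v**2. Cubic part: -3*u**3 - u*v**2 - 2*v**3.
The quadratic part v**2 is a perfect square, so there is a single (double) tangent line v = 0, i.e. y = 2. Restricting the cubic part to that line (v = 0) leaves -3*u**3 ≠ 0, so f is not divisible by v and the branch is v² ≈ 3*u**3 to lowest order — this is a cusp.
Classification: cusp.


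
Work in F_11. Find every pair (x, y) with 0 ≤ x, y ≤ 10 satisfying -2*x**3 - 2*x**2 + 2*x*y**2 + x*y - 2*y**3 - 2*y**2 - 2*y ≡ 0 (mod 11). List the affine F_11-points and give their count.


Affine F_11-points: {(0, 0), (1, 2), (2, 9), (3, 4), (4, 1), (4, 3), (4, 10), (6, 5), (7, 3), (7, 7), (8, 2), (8, 8), (10, 0), (10, 3), (10, 6)}; count = 15.

For each of the 121 pairs (x, y) ∈ F_11², evaluate f(x, y) mod 11. Record the zeros.
  x = 0: [0↦0, 1↦5, 2↦5, 3↦10, 4↦8, 5↦9, 6↦1, 7↦5, 8↦9, 9↦1, 10↦2]  zeros at y ∈ {0}
  x = 1: [0↦7, 1↦4, 2↦0, 3↦5, 4↦7, 5↦5, 6↦9, 7↦7, 8↦9, 9↦3, 10↦10]  zeros at y ∈ {2}
  x = 2: [0↦9, 1↦9, 2↦1, 3↦6, 4↦1, 5↦7, 6↦1, 7↦4, 8↦4, 9↦0, 10↦2]  zeros at y ∈ {9}
  x = 3: [0↦5, 1↦8, 2↦7, 3↦1, 4↦0, 5↦3, 6↦9, 7↦6, 8↦4, 9↦2, 10↦10]  zeros at y ∈ {4}
  x = 4: [0↦5, 1↦0, 2↦6, 3↦0, 4↦3, 5↦3, 6↦10, 7↦1, 8↦8, 9↦8, 10↦0]  zeros at y ∈ {1, 3, 10}
  x = 5: [0↦8, 1↦6, 2↦8, 3↦2, 4↦9, 5↦6, 6↦3, 7↦10, 8↦4, 9↦6, 10↦4]  zeros at y ∈ ∅
  x = 6: [0↦2, 1↦3, 2↦1, 3↦6, 4↦6, 5↦0, 6↦9, 7↦10, 8↦2, 9↦6, 10↦10]  zeros at y ∈ {5}
  x = 7: [0↦8, 1↦1, 2↦6, 3↦0, 4↦4, 5↦6, 6↦5, 7↦0, 8↦1, 9↦7, 10↦6]  zeros at y ∈ {3, 7}
  x = 8: [0↦3, 1↦10, 2↦0, 3↦5, 4↦2, 5↦1, 6↦1, 7↦1, 8↦0, 9↦8, 10↦2]  zeros at y ∈ {2, 8}
  x = 9: [0↦8, 1↦7, 2↦4, 3↦9, 4↦10, 5↦6, 6↦7, 7↦1, 8↦9, 9↦8, 10↦8]  zeros at y ∈ ∅
  x = 10: [0↦0, 1↦2, 2↦6, 3↦0, 4↦5, 5↦9, 6↦0, 7↦10, 8↦5, 9↦6, 10↦1]  zeros at y ∈ {0, 3, 6}
Collecting zeros: affine points = {(0, 0), (1, 2), (2, 9), (3, 4), (4, 1), (4, 3), (4, 10), (6, 5), (7, 3), (7, 7), (8, 2), (8, 8), (10, 0), (10, 3), (10, 6)}.
Total count |C(F_11)_aff| = 15.


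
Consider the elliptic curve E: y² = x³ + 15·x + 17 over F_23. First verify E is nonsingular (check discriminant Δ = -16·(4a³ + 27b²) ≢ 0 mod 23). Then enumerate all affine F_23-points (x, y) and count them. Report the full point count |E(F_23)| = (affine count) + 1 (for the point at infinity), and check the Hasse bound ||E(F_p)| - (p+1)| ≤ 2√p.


Affine points = {(2, 3), (2, 20), (4, 7), (4, 16), (6, 1), (6, 22), (11, 8), (11, 15), (12, 4), (12, 19), (14, 2), (14, 21), (15, 11), (15, 12), (16, 11), (16, 12), (18, 1), (18, 22), (19, 10), (19, 13), (21, 5), (21, 18), (22, 1), (22, 22)}; affine count = 24; |E(F_23)| = 25.

Discriminant check: Δ ∝ 4a³ + 27b² = 4·15³ + 27·17² = 4·3375 + 27·289 ≡ 5 (mod 23). Nonzero ⇒ E is nonsingular.
For each x ∈ F_23, compute rhs = x³ + 15·x + 17 mod 23, then count y ∈ F_23 with y² ≡ rhs.
  x = 0: rhs = 17, matching y values: none (0 points).
  x = 1: rhs = 10, matching y values: none (0 points).
  x = 2: rhs = 9, matching y values: 3, 20 (2 points).
  x = 3: rhs = 20, matching y values: none (0 points).
  x = 4: rhs = 3, matching y values: 7, 16 (2 points).
  x = 5: rhs = 10, matching y values: none (0 points).
  x = 6: rhs = 1, matching y values: 1, 22 (2 points).
  x = 7: rhs = 5, matching y values: none (0 points).
  x = 8: rhs = 5, matching y values: none (0 points).
  x = 9: rhs = 7, matching y values: none (0 points).
  x = 10: rhs = 17, matching y values: none (0 points).
  x = 11: rhs = 18, matching y values: 8, 15 (2 points).
  x = 12: rhs = 16, matching y values: 4, 19 (2 points).
  x = 13: rhs = 17, matching y values: none (0 points).
  x = 14: rhs = 4, matching y values: 2, 21 (2 points).
  x = 15: rhs = 6, matching y values: 11, 12 (2 points).
  x = 16: rhs = 6, matching y values: 11, 12 (2 points).
  x = 17: rhs = 10, matching y values: none (0 points).
  x = 18: rhs = 1, matching y values: 1, 22 (2 points).
  x = 19: rhs = 8, matching y values: 10, 13 (2 points).
  x = 20: rhs = 14, matching y values: none (0 points).
  x = 21: rhs = 2, matching y values: 5, 18 (2 points).
  x = 22: rhs = 1, matching y values: 1, 22 (2 points).
Total affine count: 24.
Full point count |E(F_23)| = 24 + 1 = 25.
Hasse bound: |25 − (23+1)| = |1| = 1 ≤ 2√23 ≈ 9.5917 ✓.


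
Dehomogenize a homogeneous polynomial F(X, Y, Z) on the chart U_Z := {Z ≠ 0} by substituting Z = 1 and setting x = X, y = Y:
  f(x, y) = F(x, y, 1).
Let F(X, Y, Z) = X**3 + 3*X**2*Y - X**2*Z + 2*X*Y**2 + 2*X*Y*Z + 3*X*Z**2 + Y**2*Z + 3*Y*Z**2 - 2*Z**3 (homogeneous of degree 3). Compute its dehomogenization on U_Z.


f(x, y) = x**3 + 3*x**2*y - x**2 + 2*x*y**2 + 2*x*y + 3*x + y**2 + 3*y - 2

On U_Z we set Z = 1. Each monomial c·X^i·Y^j·Z^k in F becomes c·x^i·y^j·1^k = c·x^i·y^j.
Substituting Z = 1: F(X, Y, 1) = x**3 + 3*x**2*y - x**2 + 2*x*y**2 + 2*x*y + 3*x + y**2 + 3*y - 2.
Note: deg(f) ≤ deg(F) = 3; strict inequality happens when F is divisible by Z (lost terms).


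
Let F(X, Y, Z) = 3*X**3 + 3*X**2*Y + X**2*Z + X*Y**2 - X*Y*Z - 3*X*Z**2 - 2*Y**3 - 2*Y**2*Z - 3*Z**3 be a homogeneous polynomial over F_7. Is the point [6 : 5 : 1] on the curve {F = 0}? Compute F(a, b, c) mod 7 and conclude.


F(6,5,1) ≡ 1 (mod 7); P is NOT on the curve.

Evaluate F(6, 5, 1) term-by-term (mod 7).
  3*X**3 ↦ 3·216·1·1 = 648
  3*X**2*Y ↦ 3·36·5·1 = 540
  X**2*Z ↦ 1·36·1·1 = 36
  X*Y**2 ↦ 1·6·25·1 = 150
  -X*Y*Z ↦ -1·6·5·1 = -30
  -3*X*Z**2 ↦ -3·6·1·1 = -18
  -2*Y**3 ↦ -2·1·125·1 = -250
  -2*Y**2*Z ↦ -2·1·25·1 = -50
  -3*Z**3 ↦ -3·1·1·1 = -3
Sum: F(6, 5, 1) = (648) + (540) + (36) + (150) + (-30) + (-18) + (-250) + (-50) + (-3) = 1023.
Reducing mod 7: 1023 ≡ 1 (mod 7).
Since F(a, b, c) ≡ 1 ≠ 0 (mod 7), P does NOT lie on the curve.


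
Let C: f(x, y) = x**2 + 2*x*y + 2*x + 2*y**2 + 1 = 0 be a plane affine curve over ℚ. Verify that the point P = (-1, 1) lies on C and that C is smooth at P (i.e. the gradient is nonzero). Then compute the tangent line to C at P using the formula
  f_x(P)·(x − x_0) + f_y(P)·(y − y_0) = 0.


Tangent line at P: 2*x + 2*y = 0.

Step 1: f(-1, 1) = 0, so P lies on C.
Step 2: partial derivatives
  f_x(x, y) = 2*x + 2*y + 2, f_y(x, y) = 2*x + 4*y.
  f_x(P) = 2, f_y(P) = 2 (gradient nonzero, so P is smooth).
Step 3: tangent line at P: 2·(x − -1) + 2·(y − 1) = 0.
Expanding: 2*x + 2*y = 0.


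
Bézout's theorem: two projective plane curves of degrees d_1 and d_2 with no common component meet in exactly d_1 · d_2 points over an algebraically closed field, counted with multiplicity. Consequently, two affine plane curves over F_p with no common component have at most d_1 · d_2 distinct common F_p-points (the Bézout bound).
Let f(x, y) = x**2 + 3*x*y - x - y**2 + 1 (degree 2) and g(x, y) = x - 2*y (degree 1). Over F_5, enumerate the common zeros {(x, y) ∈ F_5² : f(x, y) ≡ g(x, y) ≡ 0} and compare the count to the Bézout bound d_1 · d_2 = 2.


Common zeros: ∅; count = 0; Bézout bound = 2.

deg(f) = 2, deg(g) = 1, so Bézout bound = 2.
Scan x ∈ F_5. For each x, list the y ∈ F_5 with f(x, y) ≡ 0 and those with g(x, y) ≡ 0 (mod 5); the common zeros in that column are the intersection.
  x = 0: f ≡ 0 at y ∈ {1, 4}; g ≡ 0 at y ∈ {0}; common: ∅.
  x = 1: f ≡ 0 at y ∈ ∅; g ≡ 0 at y ∈ {3}; common: ∅.
  x = 2: f ≡ 0 at y ∈ ∅; g ≡ 0 at y ∈ {1}; common: ∅.
  x = 3: f ≡ 0 at y ∈ {1, 3}; g ≡ 0 at y ∈ {4}; common: ∅.
  x = 4: f ≡ 0 at y ∈ {3, 4}; g ≡ 0 at y ∈ {2}; common: ∅.
Collecting: common zeros = ∅, so the count is 0.
Comparison with the Bézout bound: 0 ≤ 2 = deg(f)·deg(g), as expected for curves with no common component (the affine F_5-count falls short of the bound because intersections may lie at infinity, over extension fields, or carry multiplicity).


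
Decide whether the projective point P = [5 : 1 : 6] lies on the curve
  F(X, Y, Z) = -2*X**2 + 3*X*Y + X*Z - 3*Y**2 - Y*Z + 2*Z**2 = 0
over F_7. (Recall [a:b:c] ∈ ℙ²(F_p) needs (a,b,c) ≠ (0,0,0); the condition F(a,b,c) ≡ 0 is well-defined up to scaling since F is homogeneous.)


F(5,1,6) ≡ 2 (mod 7); P is NOT on the curve.

Evaluate F(5, 1, 6) term-by-term (mod 7).
  -2*X**2 ↦ -2·25·1·1 = -50
  3*X*Y ↦ 3·5·1·1 = 15
  X*Z ↦ 1·5·1·6 = 30
  -3*Y**2 ↦ -3·1·1·1 = -3
  -Y*Z ↦ -1·1·1·6 = -6
  2*Z**2 ↦ 2·1·1·36 = 72
Sum: F(5, 1, 6) = (-50) + (15) + (30) + (-3) + (-6) + (72) = 58.
Reducing mod 7: 58 ≡ 2 (mod 7).
Since F(a, b, c) ≡ 2 ≠ 0 (mod 7), P does NOT lie on the curve.


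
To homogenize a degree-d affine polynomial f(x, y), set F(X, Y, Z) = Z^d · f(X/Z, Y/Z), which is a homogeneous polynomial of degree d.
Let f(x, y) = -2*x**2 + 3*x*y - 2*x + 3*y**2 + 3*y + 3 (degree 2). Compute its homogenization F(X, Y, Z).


F(X, Y, Z) = -2*X**2 + 3*X*Y - 2*X*Z + 3*Y**2 + 3*Y*Z + 3*Z**2

deg(f) = 2.
Substitute x = X/Z, y = Y/Z into f, then multiply by Z^2.
  monomial -2·x^2·y^0 ↦ -2·X^2·Y^0·Z^0.
  monomial 3·x^1·y^1 ↦ 3·X^1·Y^1·Z^0.
  monomial -2·x^1·y^0 ↦ -2·X^1·Y^0·Z^1.
  monomial 3·x^0·y^2 ↦ 3·X^0·Y^2·Z^0.
  monomial 3·x^0·y^1 ↦ 3·X^0·Y^1·Z^1.
  monomial 3·x^0·y^0 ↦ 3·X^0·Y^0·Z^2.
Collecting: F(X, Y, Z) = -2*X**2 + 3*X*Y - 2*X*Z + 3*Y**2 + 3*Y*Z + 3*Z**2.


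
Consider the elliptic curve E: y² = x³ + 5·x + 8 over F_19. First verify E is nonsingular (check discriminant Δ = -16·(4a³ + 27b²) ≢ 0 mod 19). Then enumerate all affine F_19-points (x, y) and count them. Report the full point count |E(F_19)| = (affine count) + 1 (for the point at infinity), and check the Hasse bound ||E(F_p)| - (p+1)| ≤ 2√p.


Affine points = {(2, 8), (2, 11), (4, 4), (4, 15), (5, 5), (5, 14), (6, 8), (6, 11), (7, 5), (7, 14), (8, 3), (8, 16), (11, 8), (11, 11), (13, 3), (13, 16), (15, 0), (16, 2), (16, 17), (17, 3), (17, 16)}; affine count = 21; |E(F_19)| = 22.

Discriminant check: Δ ∝ 4a³ + 27b² = 4·5³ + 27·8² = 4·125 + 27·64 ≡ 5 (mod 19). Nonzero ⇒ E is nonsingular.
For each x ∈ F_19, compute rhs = x³ + 5·x + 8 mod 19, then count y ∈ F_19 with y² ≡ rhs.
  x = 0: rhs = 8, matching y values: none (0 points).
  x = 1: rhs = 14, matching y values: none (0 points).
  x = 2: rhs = 7, matching y values: 8, 11 (2 points).
  x = 3: rhs = 12, matching y values: none (0 points).
  x = 4: rhs = 16, matching y values: 4, 15 (2 points).
  x = 5: rhs = 6, matching y values: 5, 14 (2 points).
  x = 6: rhs = 7, matching y values: 8, 11 (2 points).
  x = 7: rhs = 6, matching y values: 5, 14 (2 points).
  x = 8: rhs = 9, matching y values: 3, 16 (2 points).
  x = 9: rhs = 3, matching y values: none (0 points).
  x = 10: rhs = 13, matching y values: none (0 points).
  x = 11: rhs = 7, matching y values: 8, 11 (2 points).
  x = 12: rhs = 10, matching y values: none (0 points).
  x = 13: rhs = 9, matching y values: 3, 16 (2 points).
  x = 14: rhs = 10, matching y values: none (0 points).
  x = 15: rhs = 0, matching y values: 0 (1 points).
  x = 16: rhs = 4, matching y values: 2, 17 (2 points).
  x = 17: rhs = 9, matching y values: 3, 16 (2 points).
  x = 18: rhs = 2, matching y values: none (0 points).
Total affine count: 21.
Full point count |E(F_19)| = 21 + 1 = 22.
Hasse bound: |22 − (19+1)| = |2| = 2 ≤ 2√19 ≈ 8.7178 ✓.


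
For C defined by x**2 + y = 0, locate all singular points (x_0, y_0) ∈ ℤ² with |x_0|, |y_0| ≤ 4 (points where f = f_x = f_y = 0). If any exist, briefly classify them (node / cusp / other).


No singular points in the scanned grid; C is smooth there.

Compute partial derivatives:
  f_x = 2*x.
  f_y = 1.
f_y = 1 is a nonzero constant, so f_y never vanishes: no point (x, y) can satisfy f = f_x = f_y = 0. In particular no (x, y) ∈ {−4, ..., 4}² is singular; the curve is smooth.


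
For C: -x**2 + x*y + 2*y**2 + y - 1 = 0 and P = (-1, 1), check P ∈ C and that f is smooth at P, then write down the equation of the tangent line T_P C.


Tangent line at P: 3*x + 4*y - 1 = 0.

Step 1: f(-1, 1) = 0, so P lies on C.
Step 2: partial derivatives
  f_x(x, y) = -2*x + y, f_y(x, y) = x + 4*y + 1.
  f_x(P) = 3, f_y(P) = 4 (gradient nonzero, so P is smooth).
Step 3: tangent line at P: 3·(x − -1) + 4·(y − 1) = 0.
Expanding: 3*x + 4*y - 1 = 0.


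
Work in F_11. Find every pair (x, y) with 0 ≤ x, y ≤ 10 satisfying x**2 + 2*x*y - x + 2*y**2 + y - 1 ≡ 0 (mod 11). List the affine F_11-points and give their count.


Affine F_11-points: {(0, 6), (0, 10), (3, 3), (3, 10), (4, 0), (4, 1), (6, 1), (6, 9), (8, 0), (8, 8), (10, 8), (10, 9)}; count = 12.

For each of the 121 pairs (x, y) ∈ F_11², evaluate f(x, y) mod 11. Record the zeros.
  x = 0: [0↦10, 1↦2, 2↦9, 3↦9, 4↦2, 5↦10, 6↦0, 7↦5, 8↦3, 9↦5, 10↦0]  zeros at y ∈ {6, 10}
  x = 1: [0↦10, 1↦4, 2↦2, 3↦4, 4↦10, 5↦9, 6↦1, 7↦8, 8↦8, 9↦1, 10↦9]  zeros at y ∈ ∅
  x = 2: [0↦1, 1↦8, 2↦8, 3↦1, 4↦9, 5↦10, 6↦4, 7↦2, 8↦4, 9↦10, 10↦9]  zeros at y ∈ ∅
  x = 3: [0↦5, 1↦3, 2↦5, 3↦0, 4↦10, 5↦2, 6↦9, 7↦9, 8↦2, 9↦10, 10↦0]  zeros at y ∈ {3, 10}
  x = 4: [0↦0, 1↦0, 2↦4, 3↦1, 4↦2, 5↦7, 6↦5, 7↦7, 8↦2, 9↦1, 10↦4]  zeros at y ∈ {0, 1}
  x = 5: [0↦8, 1↦10, 2↦5, 3↦4, 4↦7, 5↦3, 6↦3, 7↦7, 8↦4, 9↦5, 10↦10]  zeros at y ∈ ∅
  x = 6: [0↦7, 1↦0, 2↦8, 3↦9, 4↦3, 5↦1, 6↦3, 7↦9, 8↦8, 9↦0, 10↦7]  zeros at y ∈ {1, 9}
  x = 7: [0↦8, 1↦3, 2↦2, 3↦5, 4↦1, 5↦1, 6↦5, 7↦2, 8↦3, 9↦8, 10↦6]  zeros at y ∈ ∅
  x = 8: [0↦0, 1↦8, 2↦9, 3↦3, 4↦1, 5↦3, 6↦9, 7↦8, 8↦0, 9↦7, 10↦7]  zeros at y ∈ {0, 8}
  x = 9: [0↦5, 1↦4, 2↦7, 3↦3, 4↦3, 5↦7, 6↦4, 7↦5, 8↦10, 9↦8, 10↦10]  zeros at y ∈ ∅
  x = 10: [0↦1, 1↦2, 2↦7, 3↦5, 4↦7, 5↦2, 6↦1, 7↦4, 8↦0, 9↦0, 10↦4]  zeros at y ∈ {8, 9}
Collecting zeros: affine points = {(0, 6), (0, 10), (3, 3), (3, 10), (4, 0), (4, 1), (6, 1), (6, 9), (8, 0), (8, 8), (10, 8), (10, 9)}.
Total count |C(F_11)_aff| = 12.


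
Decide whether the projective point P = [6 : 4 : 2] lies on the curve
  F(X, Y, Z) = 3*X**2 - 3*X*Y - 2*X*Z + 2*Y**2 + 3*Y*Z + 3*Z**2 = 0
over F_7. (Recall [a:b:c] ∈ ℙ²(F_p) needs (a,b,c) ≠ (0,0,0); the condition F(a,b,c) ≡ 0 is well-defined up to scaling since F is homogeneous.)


F(6,4,2) ≡ 3 (mod 7); P is NOT on the curve.

Evaluate F(6, 4, 2) term-by-term (mod 7).
  3*X**2 ↦ 3·36·1·1 = 108
  -3*X*Y ↦ -3·6·4·1 = -72
  -2*X*Z ↦ -2·6·1·2 = -24
  2*Y**2 ↦ 2·1·16·1 = 32
  3*Y*Z ↦ 3·1·4·2 = 24
  3*Z**2 ↦ 3·1·1·4 = 12
Sum: F(6, 4, 2) = (108) + (-72) + (-24) + (32) + (24) + (12) = 80.
Reducing mod 7: 80 ≡ 3 (mod 7).
Since F(a, b, c) ≡ 3 ≠ 0 (mod 7), P does NOT lie on the curve.


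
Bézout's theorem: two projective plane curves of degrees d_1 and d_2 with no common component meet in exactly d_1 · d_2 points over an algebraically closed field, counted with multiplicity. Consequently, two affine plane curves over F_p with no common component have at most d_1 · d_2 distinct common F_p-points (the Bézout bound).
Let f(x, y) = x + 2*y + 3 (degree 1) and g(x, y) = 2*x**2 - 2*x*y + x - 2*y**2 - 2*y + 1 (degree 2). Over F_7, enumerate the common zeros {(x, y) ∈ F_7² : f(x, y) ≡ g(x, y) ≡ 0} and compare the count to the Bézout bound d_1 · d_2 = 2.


Common zeros: {(3, 4), (6, 6)}; count = 2; Bézout bound = 2.

deg(f) = 1, deg(g) = 2, so Bézout bound = 2.
Scan x ∈ F_7. For each x, list the y ∈ F_7 with f(x, y) ≡ 0 and those with g(x, y) ≡ 0 (mod 7); the common zeros in that column are the intersection.
  x = 0: f ≡ 0 at y ∈ {2}; g ≡ 0 at y ∈ ∅; common: ∅.
  x = 1: f ≡ 0 at y ∈ {5}; g ≡ 0 at y ∈ ∅; common: ∅.
  x = 2: f ≡ 0 at y ∈ {1}; g ≡ 0 at y ∈ ∅; common: ∅.
  x = 3: f ≡ 0 at y ∈ {4}; g ≡ 0 at y ∈ {4, 6}; common: {4}.
  x = 4: f ≡ 0 at y ∈ {0}; g ≡ 0 at y ∈ {4, 5}; common: ∅.
  x = 5: f ≡ 0 at y ∈ {3}; g ≡ 0 at y ∈ {0, 1}; common: ∅.
  x = 6: f ≡ 0 at y ∈ {6}; g ≡ 0 at y ∈ {1, 6}; common: {6}.
Collecting: common zeros = {(3, 4), (6, 6)}, so the count is 2.
Comparison with the Bézout bound: 2 ≤ 2 = deg(f)·deg(g), as expected for curves with no common component (the bound is attained).
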